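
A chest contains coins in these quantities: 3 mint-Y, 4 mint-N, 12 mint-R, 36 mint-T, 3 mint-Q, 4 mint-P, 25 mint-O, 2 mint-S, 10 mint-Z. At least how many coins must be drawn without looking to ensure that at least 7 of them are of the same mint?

41

Pigeonhole: put each drawn coin into a box by mint. The largest draw with every box below 7 takes min(count, 6) from each mint; mints with fewer than 6 contribute all they have.
Σ min(cᵢ, 6) = 3 + 4 + 6 + 6 + 3 + 4 + 6 + 2 + 6 = 40.
Draw number 40 + 1 = 41 must push one box to 7.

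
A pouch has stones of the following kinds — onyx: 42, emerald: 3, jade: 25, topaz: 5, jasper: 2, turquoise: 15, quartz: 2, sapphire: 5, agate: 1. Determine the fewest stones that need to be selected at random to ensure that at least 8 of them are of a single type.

An adversary could hand out at most 7 stones per type (6 types run out sooner): 7 + 3 + 7 + 5 + 2 + 7 + 2 + 5 + 1 = 39 stones and still no type has 8.
One more stone lands in a type already at 7, so 40 draws are enough and 39 are not.

40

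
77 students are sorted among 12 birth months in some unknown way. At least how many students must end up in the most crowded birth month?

By pigeonhole, the 12 birth months are the holes and the 77 students are the pigeons.
If every birth month held at most 6 students, the total would be at most 12 × 6 = 72, which is less than 77.
So some birth month holds at least ⌈77/12⌉ = 7 students.

7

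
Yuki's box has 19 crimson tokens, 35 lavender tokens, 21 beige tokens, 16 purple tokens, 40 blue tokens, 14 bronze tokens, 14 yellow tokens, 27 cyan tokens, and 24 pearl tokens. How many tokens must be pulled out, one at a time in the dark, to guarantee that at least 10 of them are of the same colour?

82

An adversary could hand out at most 9 tokens per colour: 9 + 9 + 9 + 9 + 9 + 9 + 9 + 9 + 9 = 81 tokens and still no colour has 10.
One more token lands in a colour already at 9, so 82 draws are enough and 81 are not.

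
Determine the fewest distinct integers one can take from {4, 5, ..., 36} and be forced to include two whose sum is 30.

Group the elements by complementary pair {x, 30−x}: {4,26}, {5,25}, {6,24}, …, giving 11 two-element pairs, the single value 15 (it cannot pair with itself since the integers are distinct), and 10 integers whose partner 30−x falls outside [4,36].
Treating each of those 22 groups as a pigeonhole, one can pick one integer per group — 22 integers — with no two summing to 30.
The 23rd integer lands in an occupied pair, forcing a sum of 30.

23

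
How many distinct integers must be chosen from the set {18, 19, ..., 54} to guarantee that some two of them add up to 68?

22

A set avoiding the sum 68 can contain at most one of each pair {x, 68−x}, plus the 5 elements whose complement lies outside the range or equal to its own complement.
The integers 34, …, 54 (21 of them) are such a set: any two sum to at least 34+35 = 69 > 68.
Any 22nd integer completes one of the 16 pairs, so 22 choices force a sum of 68.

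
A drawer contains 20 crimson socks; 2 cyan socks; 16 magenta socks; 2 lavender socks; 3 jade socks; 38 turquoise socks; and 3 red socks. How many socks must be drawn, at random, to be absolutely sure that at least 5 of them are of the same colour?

Put each drawn sock into a box by colour. The largest draw with every box below 5 takes min(count, 4) from each colour; colours with fewer than 4 contribute all they have.
Σ min(cᵢ, 4) = 4 + 2 + 4 + 2 + 3 + 4 + 3 = 22.
Draw number 22 + 1 = 23 must push one box to 5.

23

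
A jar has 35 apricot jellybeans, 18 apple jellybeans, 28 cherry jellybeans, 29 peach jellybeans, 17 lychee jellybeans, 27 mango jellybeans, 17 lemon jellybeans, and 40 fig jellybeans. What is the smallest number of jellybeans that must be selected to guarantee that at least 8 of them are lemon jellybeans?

In the worst case for collecting lemon jellybeans, every non-lemon jellybean comes out first.
There are 35 + 18 + 28 + 29 + 17 + 27 + 40 = 194 non-lemon jellybeans altogether.
After those, each further jellybean must be lemon, so 194 + 8 = 202 draws guarantee 8 lemon jellybeans.

202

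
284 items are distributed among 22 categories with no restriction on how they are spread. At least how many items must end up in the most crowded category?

13

By pigeonhole, the 22 categories are the holes and the 284 items are the pigeons.
If every category held at most 12 items, the total would be at most 22 × 12 = 264, which is less than 284.
So some category holds at least ⌈284/22⌉ = 13 items.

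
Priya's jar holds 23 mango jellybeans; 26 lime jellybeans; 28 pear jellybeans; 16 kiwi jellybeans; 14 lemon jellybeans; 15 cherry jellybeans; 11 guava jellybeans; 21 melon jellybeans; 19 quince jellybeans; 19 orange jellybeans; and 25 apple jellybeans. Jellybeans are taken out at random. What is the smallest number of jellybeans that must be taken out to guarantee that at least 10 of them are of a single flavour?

100

An adversary could hand out at most 9 jellybeans per flavour: 9 + 9 + 9 + 9 + 9 + 9 + 9 + 9 + 9 + 9 + 9 = 99 jellybeans and still no flavour has 10.
By the pigeonhole principle, one more jellybean lands in a flavour already at 9, so 100 draws are enough and 99 are not.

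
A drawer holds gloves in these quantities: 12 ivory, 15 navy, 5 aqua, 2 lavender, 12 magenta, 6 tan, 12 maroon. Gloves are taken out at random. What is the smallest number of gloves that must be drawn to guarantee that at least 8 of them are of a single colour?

The 7 colours are the holes; the gloves drawn are the pigeons.
To avoid 8 of any one colour, the worst case takes at most 7 of each colour, or every glove of a colour that has fewer than 7.
That gives 7 + 7 + 5 + 2 + 7 + 6 + 7 = 41 gloves with no colour reaching 8.
The next glove forces some colour to 8, so 41 + 1 = 42.

42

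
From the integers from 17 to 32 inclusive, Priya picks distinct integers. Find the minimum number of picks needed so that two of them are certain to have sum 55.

12

A set avoiding the sum 55 can contain at most one of each pair {x, 55−x}, plus the 6 elements whose complement lies outside the range.
The integers 17, …, 27 (11 of them) are such a set: any two sum to at least 17+18 = 35 and at most 26+27 = 53 < 55.
By pigeonhole, any 12th integer completes one of the 5 pairs, so 12 choices force a sum of 55.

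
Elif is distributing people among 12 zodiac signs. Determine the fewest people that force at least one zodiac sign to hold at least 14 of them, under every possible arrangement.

157

With 156 people one could put exactly 13 in each of the 12 zodiac signs, and no zodiac sign would reach 14.
By pigeonhole, one more person must land in a zodiac sign that already has 13, giving it 14.
So 12 × 13 + 1 = 157 people are required.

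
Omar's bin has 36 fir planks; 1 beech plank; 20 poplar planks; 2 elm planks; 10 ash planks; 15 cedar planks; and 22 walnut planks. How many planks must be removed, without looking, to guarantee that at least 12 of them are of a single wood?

An adversary could hand out at most 11 planks per wood (beech, elm, ash run out sooner): 11 + 1 + 11 + 2 + 10 + 11 + 11 = 57 planks and still no wood has 12.
One more plank lands in a wood already at 11, so 58 draws are enough and 57 are not.

58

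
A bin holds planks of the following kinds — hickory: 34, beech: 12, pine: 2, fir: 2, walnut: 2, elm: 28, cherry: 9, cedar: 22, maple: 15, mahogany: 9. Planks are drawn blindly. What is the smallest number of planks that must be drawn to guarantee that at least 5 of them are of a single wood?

By pigeonhole, put each drawn plank into a box by wood. The largest draw with every box below 5 takes min(count, 4) from each wood; woods with fewer than 4 contribute all they have.
Σ min(cᵢ, 4) = 4 + 4 + 2 + 2 + 2 + 4 + 4 + 4 + 4 + 4 = 34.
Draw number 34 + 1 = 35 must push one box to 5.

35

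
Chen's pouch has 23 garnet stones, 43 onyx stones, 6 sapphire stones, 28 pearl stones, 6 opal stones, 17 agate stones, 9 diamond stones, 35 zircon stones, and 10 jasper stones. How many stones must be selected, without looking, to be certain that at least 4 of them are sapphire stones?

175

In the worst case for collecting sapphire stones, every non-sapphire stone comes out first.
There are 23 + 43 + 28 + 6 + 17 + 9 + 35 + 10 = 171 non-sapphire stones altogether.
After those, each further stone must be sapphire, so 171 + 4 = 175 draws guarantee 4 sapphire stones.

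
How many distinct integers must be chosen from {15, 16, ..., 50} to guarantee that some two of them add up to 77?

Two chosen integers sum to 77 exactly when both halves of some pair {x, 77−x} with 27 ≤ x ≤ 77−x ≤ 50 are chosen — 12 such pairs.
The remaining 12 elements (those with no distinct partner in range) can never complete a 77-sum, so the worst case takes all of them and one from each pair: 12 + 12 = 24.
By the pigeonhole principle, the 25th integer has to be the second member of some pair, so 24 + 1 = 25.

25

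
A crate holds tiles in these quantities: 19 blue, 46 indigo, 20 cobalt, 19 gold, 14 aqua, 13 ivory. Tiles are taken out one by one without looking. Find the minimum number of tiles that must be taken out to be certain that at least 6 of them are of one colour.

31

An adversary could hand out at most 5 tiles per colour: 5 + 5 + 5 + 5 + 5 + 5 = 30 tiles and still no colour has 6.
Pigeonhole: one more tile lands in a colour already at 5, so 31 draws are enough and 30 are not.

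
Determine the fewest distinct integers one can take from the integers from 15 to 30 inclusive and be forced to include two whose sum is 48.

Group the elements by complementary pair {x, 48−x}: {18,30}, {19,29}, {20,28}, …, giving 6 two-element pairs, the single value 24 (it cannot pair with itself since the integers are distinct), and 3 integers whose partner 48−x falls outside [15,30].
By the pigeonhole principle, treating each of those 10 groups as a pigeonhole, one can pick one integer per group — 10 integers — with no two summing to 48.
The 11th integer lands in an occupied pair, forcing a sum of 48.

11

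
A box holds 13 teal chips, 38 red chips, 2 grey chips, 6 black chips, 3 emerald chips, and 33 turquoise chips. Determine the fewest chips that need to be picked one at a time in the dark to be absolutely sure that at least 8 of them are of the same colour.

33

An adversary could hand out at most 7 chips per colour (grey, black, emerald run out sooner): 7 + 7 + 2 + 6 + 3 + 7 = 32 chips and still no colour has 8.
By the pigeonhole principle, one more chip lands in a colour already at 7, so 33 draws are enough and 32 are not.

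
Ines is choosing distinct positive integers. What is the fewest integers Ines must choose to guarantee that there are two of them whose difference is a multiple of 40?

Integers whose pairwise differences are multiples of 40 are exactly those sharing a remainder mod 40. By pigeonhole, the 40 residue classes mod 40 are the pigeonholes.
With 40 integers one could put 1 in each residue class and have no class reach 2.
The 41st integer pushes some class to 2, so 40·1 + 1 = 41.

41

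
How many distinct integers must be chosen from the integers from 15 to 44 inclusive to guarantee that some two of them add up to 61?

Group the elements by complementary pair {x, 61−x}: {17,44}, {18,43}, {19,42}, …, giving 14 two-element pairs and 2 integers whose partner 61−x falls outside [15,44].
Treating each of those 16 groups as a pigeonhole, one can pick one integer per group — 16 integers — with no two summing to 61.
The 17th integer lands in an occupied pair, forcing a sum of 61.

17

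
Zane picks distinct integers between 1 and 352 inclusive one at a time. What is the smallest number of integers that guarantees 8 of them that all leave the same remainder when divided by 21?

By the pigeonhole principle, the 21 residue classes mod 21 are the pigeonholes.
With 147 integers one could put 7 in each residue class and have no class reach 8.
The 148th integer pushes some class to 8, so 21·7 + 1 = 148.

148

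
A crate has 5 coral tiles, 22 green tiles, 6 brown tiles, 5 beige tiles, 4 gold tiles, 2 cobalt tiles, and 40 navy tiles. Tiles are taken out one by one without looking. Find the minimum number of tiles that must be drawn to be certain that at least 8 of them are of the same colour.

The 7 colours are the holes; the tiles drawn are the pigeons.
To avoid 8 of any one colour, the worst case takes at most 7 of each colour, or every tile of a colour that has fewer than 7.
That gives 5 + 7 + 6 + 5 + 4 + 2 + 7 = 36 tiles with no colour reaching 8.
The next tile forces some colour to 8, so 36 + 1 = 37.

37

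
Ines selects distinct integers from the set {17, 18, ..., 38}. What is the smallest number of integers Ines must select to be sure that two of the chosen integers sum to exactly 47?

A set avoiding the sum 47 can contain at most one of each pair {x, 47−x}, plus the 8 elements whose complement lies outside the range.
The integers 24, …, 38 (15 of them) are such a set: any two sum to at least 24+25 = 49 > 47.
By pigeonhole, any 16th integer completes one of the 7 pairs, so 16 choices force a sum of 47.

16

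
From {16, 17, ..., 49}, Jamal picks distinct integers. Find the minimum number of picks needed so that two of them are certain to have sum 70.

Two chosen integers sum to 70 exactly when both halves of some pair {x, 70−x} with 21 ≤ x ≤ 70−x ≤ 49 are chosen — 14 such pairs.
The remaining 6 elements (those with no distinct partner in range) can never complete a 70-sum, so the worst case takes all of them and one from each pair: 6 + 14 = 20.
By pigeonhole, the 21st integer has to be the second member of some pair, so 20 + 1 = 21.

21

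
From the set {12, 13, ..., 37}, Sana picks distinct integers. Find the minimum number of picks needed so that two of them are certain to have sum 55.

17

Two chosen integers sum to 55 exactly when both halves of some pair {x, 55−x} with 18 ≤ x ≤ 55−x ≤ 37 are chosen — 10 such pairs.
The remaining 6 elements (those with no distinct partner in range) can never complete a 55-sum, so the worst case takes all of them and one from each pair: 6 + 10 = 16.
By the pigeonhole principle, the 17th integer has to be the second member of some pair, so 16 + 1 = 17.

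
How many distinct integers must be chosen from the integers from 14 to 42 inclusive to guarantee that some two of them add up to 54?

A set avoiding the sum 54 can contain at most one of each pair {x, 54−x}, plus the 3 elements whose complement lies outside the range or equal to its own complement.
The integers 27, …, 42 (16 of them) are such a set: any two sum to at least 27+28 = 55 > 54.
Pigeonhole: any 17th integer completes one of the 13 pairs, so 17 choices force a sum of 54.

17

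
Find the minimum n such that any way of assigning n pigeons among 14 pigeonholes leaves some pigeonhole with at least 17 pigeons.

225

With 224 pigeons one could put exactly 16 in each of the 14 pigeonholes, and no pigeonhole would reach 17.
By the pigeonhole principle, one more pigeon must land in a pigeonhole that already has 16, giving it 17.
So 14 × 16 + 1 = 225 pigeons are required.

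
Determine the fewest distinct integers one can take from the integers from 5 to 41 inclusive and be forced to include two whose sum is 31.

27

Group the elements by complementary pair {x, 31−x}: {5,26}, {6,25}, {7,24}, …, giving 11 two-element pairs and 15 integers whose partner 31−x falls outside [5,41].
Treating each of those 26 groups as a pigeonhole, one can pick one integer per group — 26 integers — with no two summing to 31.
The 27th integer lands in an occupied pair, forcing a sum of 31.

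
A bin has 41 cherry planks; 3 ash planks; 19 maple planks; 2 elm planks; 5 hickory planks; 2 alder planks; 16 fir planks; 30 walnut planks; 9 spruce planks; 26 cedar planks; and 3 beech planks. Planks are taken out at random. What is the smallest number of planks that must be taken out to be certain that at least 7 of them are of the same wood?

An adversary could hand out at most 6 planks per wood (5 woods run out sooner): 6 + 3 + 6 + 2 + 5 + 2 + 6 + 6 + 6 + 6 + 3 = 51 planks and still no wood has 7.
One more plank lands in a wood already at 6, so 52 draws are enough and 51 are not.

52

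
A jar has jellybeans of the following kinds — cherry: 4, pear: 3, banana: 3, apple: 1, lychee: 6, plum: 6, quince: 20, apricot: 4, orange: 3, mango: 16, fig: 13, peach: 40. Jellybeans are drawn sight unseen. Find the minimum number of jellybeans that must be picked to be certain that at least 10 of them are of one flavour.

Pigeonhole: put each drawn jellybean into a box by flavour. The largest draw with every box below 10 takes min(count, 9) from each flavour; flavours with fewer than 9 contribute all they have.
Σ min(cᵢ, 9) = 4 + 3 + 3 + 1 + 6 + 6 + 9 + 4 + 3 + 9 + 9 + 9 = 66.
Draw number 66 + 1 = 67 must push one box to 10.

67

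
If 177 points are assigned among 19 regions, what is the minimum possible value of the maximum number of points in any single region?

By the pigeonhole principle, the 19 regions are the holes and the 177 points are the pigeons.
If every region held at most 9 points, the total would be at most 19 × 9 = 171, which is less than 177.
So some region holds at least ⌈177/19⌉ = 10 points.

10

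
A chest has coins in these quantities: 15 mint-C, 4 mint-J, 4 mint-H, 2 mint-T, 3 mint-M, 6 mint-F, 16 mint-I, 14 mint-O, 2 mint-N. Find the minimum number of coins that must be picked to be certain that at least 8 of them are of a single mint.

An adversary could hand out at most 7 coins per mint (6 mints run out sooner): 7 + 4 + 4 + 2 + 3 + 6 + 7 + 7 + 2 = 42 coins and still no mint has 8.
By the pigeonhole principle, one more coin lands in a mint already at 7, so 43 draws are enough and 42 are not.

43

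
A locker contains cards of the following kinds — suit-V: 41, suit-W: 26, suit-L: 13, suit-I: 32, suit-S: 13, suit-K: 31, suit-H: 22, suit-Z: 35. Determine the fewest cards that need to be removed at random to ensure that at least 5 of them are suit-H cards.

In the worst case for collecting suit-H cards, every non-suit-H card comes out first.
There are 41 + 26 + 13 + 32 + 13 + 31 + 35 = 191 non-suit-H cards altogether.
After those, each further card must be suit-H, so 191 + 5 = 196 draws guarantee 5 suit-H cards.

196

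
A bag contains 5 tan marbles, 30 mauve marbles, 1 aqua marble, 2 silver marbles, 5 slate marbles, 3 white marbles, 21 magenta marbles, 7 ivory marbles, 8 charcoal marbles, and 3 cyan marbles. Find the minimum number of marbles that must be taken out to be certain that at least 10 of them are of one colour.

The 10 colours are the holes; the marbles drawn are the pigeons.
To avoid 10 of any one colour, the worst case takes at most 9 of each colour, or every marble of a colour that has fewer than 9.
That gives 5 + 9 + 1 + 2 + 5 + 3 + 9 + 7 + 8 + 3 = 52 marbles with no colour reaching 10.
The next marble forces some colour to 10, so 52 + 1 = 53.

53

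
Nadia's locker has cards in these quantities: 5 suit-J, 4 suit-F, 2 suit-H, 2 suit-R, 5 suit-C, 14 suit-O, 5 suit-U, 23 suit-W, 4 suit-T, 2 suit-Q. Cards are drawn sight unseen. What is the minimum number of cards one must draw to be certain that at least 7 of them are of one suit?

42

An adversary could hand out at most 6 cards per suit (8 suits run out sooner): 5 + 4 + 2 + 2 + 5 + 6 + 5 + 6 + 4 + 2 = 41 cards and still no suit has 7.
By pigeonhole, one more card lands in a suit already at 6, so 42 draws are enough and 41 are not.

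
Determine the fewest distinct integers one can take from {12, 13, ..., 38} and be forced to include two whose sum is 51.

A set avoiding the sum 51 can contain at most one of each pair {x, 51−x}, plus the 1 element whose complement lies outside the range.
The integers 12, …, 25 (14 of them) are such a set: any two sum to at least 12+13 = 25 and at most 24+25 = 49 < 51.
By the pigeonhole principle, any 15th integer completes one of the 13 pairs, so 15 choices force a sum of 51.

15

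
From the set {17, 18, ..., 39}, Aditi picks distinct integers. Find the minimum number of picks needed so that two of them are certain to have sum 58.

Two chosen integers sum to 58 exactly when both halves of some pair {x, 58−x} with 19 ≤ x ≤ 58−x ≤ 39 are chosen — 10 such pairs.
The remaining 3 elements (those with no distinct partner in range) can never complete a 58-sum, so the worst case takes all of them and one from each pair: 3 + 10 = 13.
The 14th integer has to be the second member of some pair, so 13 + 1 = 14.

14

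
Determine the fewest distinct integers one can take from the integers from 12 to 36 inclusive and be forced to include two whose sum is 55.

17

A set avoiding the sum 55 can contain at most one of each pair {x, 55−x}, plus the 7 elements whose complement lies outside the range.
The integers 12, …, 27 (16 of them) are such a set: any two sum to at least 12+13 = 25 and at most 26+27 = 53 < 55.
By the pigeonhole principle, any 17th integer completes one of the 9 pairs, so 17 choices force a sum of 55.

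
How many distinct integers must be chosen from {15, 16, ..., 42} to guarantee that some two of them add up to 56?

Group the elements by complementary pair {x, 56−x}: {15,41}, {16,40}, {17,39}, …, giving 13 two-element pairs, the single value 28 (it cannot pair with itself since the integers are distinct), and 1 integer whose partner 56−x falls outside [15,42].
Pigeonhole: treating each of those 15 groups as a pigeonhole, one can pick one integer per group — 15 integers — with no two summing to 56.
The 16th integer lands in an occupied pair, forcing a sum of 56.

16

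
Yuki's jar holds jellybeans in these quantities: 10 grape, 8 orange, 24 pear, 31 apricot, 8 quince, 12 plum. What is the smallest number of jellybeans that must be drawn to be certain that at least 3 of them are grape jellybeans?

86

In the worst case for collecting grape jellybeans, every non-grape jellybean comes out first.
There are 8 + 24 + 31 + 8 + 12 = 83 non-grape jellybeans altogether.
After those, each further jellybean must be grape, so 83 + 3 = 86 draws guarantee 3 grape jellybeans.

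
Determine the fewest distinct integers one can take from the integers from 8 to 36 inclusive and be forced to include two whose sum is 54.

Group the elements by complementary pair {x, 54−x}: {18,36}, {19,35}, {20,34}, …, giving 9 two-element pairs, the single value 27 (it cannot pair with itself since the integers are distinct), and 10 integers whose partner 54−x falls outside [8,36].
By the pigeonhole principle, treating each of those 20 groups as a pigeonhole, one can pick one integer per group — 20 integers — with no two summing to 54.
The 21st integer lands in an occupied pair, forcing a sum of 54.

21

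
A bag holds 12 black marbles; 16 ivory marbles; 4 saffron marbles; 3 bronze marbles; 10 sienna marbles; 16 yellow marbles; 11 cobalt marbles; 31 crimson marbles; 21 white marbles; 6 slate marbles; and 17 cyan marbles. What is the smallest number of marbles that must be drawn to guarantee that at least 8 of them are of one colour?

70

An adversary could hand out at most 7 marbles per colour (saffron, bronze, slate run out sooner): 7 + 7 + 4 + 3 + 7 + 7 + 7 + 7 + 7 + 6 + 7 = 69 marbles and still no colour has 8.
One more marble lands in a colour already at 7, so 70 draws are enough and 69 are not.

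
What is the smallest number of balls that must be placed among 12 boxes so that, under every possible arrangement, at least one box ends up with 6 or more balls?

61

With 60 balls one could put exactly 5 in each of the 12 boxes, and no box would reach 6.
One more ball must land in a box that already has 5, giving it 6.
So 12 × 5 + 1 = 61 balls are required.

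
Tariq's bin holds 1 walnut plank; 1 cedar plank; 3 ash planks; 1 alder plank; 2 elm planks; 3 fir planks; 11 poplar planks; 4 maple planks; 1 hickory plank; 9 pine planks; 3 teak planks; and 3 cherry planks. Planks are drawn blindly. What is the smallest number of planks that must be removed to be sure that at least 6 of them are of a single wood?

33

Put each drawn plank into a box by wood. The largest draw with every box below 6 takes min(count, 5) from each wood; woods with fewer than 5 contribute all they have.
Σ min(cᵢ, 5) = 1 + 1 + 3 + 1 + 2 + 3 + 5 + 4 + 1 + 5 + 3 + 3 = 32.
Draw number 32 + 1 = 33 must push one box to 6.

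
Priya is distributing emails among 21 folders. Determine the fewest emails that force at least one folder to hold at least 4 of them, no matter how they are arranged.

With 63 emails one could put exactly 3 in each of the 21 folders, and no folder would reach 4.
One more email must land in a folder that already has 3, giving it 4.
So 21 × 3 + 1 = 64 emails are required.

64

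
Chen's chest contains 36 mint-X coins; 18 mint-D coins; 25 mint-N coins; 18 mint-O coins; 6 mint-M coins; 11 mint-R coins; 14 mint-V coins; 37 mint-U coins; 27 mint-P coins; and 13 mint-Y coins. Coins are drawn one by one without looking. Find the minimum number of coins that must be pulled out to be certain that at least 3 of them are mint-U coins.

171

In the worst case for collecting mint-U coins, every non-mint-U coin comes out first.
There are 36 + 18 + 25 + 18 + 6 + 11 + 14 + 27 + 13 = 168 non-mint-U coins altogether.
After those, each further coin must be mint-U, so 168 + 3 = 171 draws guarantee 3 mint-U coins.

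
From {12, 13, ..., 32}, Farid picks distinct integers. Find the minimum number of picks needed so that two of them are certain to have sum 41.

Two chosen integers sum to 41 exactly when both halves of some pair {x, 41−x} with 12 ≤ x ≤ 41−x ≤ 29 are chosen — 9 such pairs.
The remaining 3 elements (those with no distinct partner in range) can never complete a 41-sum, so the worst case takes all of them and one from each pair: 3 + 9 = 12.
Pigeonhole: the 13th integer has to be the second member of some pair, so 12 + 1 = 13.

13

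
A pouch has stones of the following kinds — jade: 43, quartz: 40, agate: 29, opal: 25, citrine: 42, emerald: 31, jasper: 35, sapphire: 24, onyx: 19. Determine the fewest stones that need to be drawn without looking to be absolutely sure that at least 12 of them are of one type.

100

Pigeonhole: the 9 types are the holes; the stones drawn are the pigeons.
To avoid 12 of any one type, the worst case takes at most 11 of each type.
That gives 11 + 11 + 11 + 11 + 11 + 11 + 11 + 11 + 11 = 99 stones with no type reaching 12.
The next stone forces some type to 12, so 99 + 1 = 100.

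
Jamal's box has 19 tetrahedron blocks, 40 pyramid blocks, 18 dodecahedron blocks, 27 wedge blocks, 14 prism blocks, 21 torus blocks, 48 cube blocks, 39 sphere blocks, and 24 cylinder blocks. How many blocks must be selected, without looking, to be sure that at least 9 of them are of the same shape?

73

Put each drawn block into a box by shape. The largest draw with every box below 9 takes min(count, 8) from each shape.
Σ min(cᵢ, 8) = 8 + 8 + 8 + 8 + 8 + 8 + 8 + 8 + 8 = 72.
Draw number 72 + 1 = 73 must push one box to 9.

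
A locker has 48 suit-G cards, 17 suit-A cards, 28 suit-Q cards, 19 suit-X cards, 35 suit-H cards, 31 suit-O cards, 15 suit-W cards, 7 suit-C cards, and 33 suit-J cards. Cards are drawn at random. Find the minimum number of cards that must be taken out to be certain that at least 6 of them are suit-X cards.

220

In the worst case for collecting suit-X cards, every non-suit-X card comes out first.
There are 48 + 17 + 28 + 35 + 31 + 15 + 7 + 33 = 214 non-suit-X cards altogether.
After those, each further card must be suit-X, so 214 + 6 = 220 draws guarantee 6 suit-X cards.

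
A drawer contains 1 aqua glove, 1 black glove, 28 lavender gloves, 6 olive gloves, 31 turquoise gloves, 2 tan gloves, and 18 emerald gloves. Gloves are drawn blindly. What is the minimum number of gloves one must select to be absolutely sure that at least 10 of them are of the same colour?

38

By the pigeonhole principle, the 7 colours are the holes; the gloves drawn are the pigeons.
To avoid 10 of any one colour, the worst case takes at most 9 of each colour, or every glove of a colour that has fewer than 9.
That gives 1 + 1 + 9 + 6 + 9 + 2 + 9 = 37 gloves with no colour reaching 10.
The next glove forces some colour to 10, so 37 + 1 = 38.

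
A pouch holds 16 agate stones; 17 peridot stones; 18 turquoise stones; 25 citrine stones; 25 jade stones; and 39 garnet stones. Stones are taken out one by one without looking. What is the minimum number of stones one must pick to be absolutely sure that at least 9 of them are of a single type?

49

By pigeonhole, put each drawn stone into a box by type. The largest draw with every box below 9 takes min(count, 8) from each type.
Σ min(cᵢ, 8) = 8 + 8 + 8 + 8 + 8 + 8 = 48.
Draw number 48 + 1 = 49 must push one box to 9.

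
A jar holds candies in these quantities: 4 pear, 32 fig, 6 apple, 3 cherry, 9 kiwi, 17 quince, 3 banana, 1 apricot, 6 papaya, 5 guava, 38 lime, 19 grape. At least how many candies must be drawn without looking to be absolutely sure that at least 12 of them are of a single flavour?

82

Pigeonhole: the 12 flavours are the holes; the candies drawn are the pigeons.
To avoid 12 of any one flavour, the worst case takes at most 11 of each flavour, or every candy of a flavour that has fewer than 11.
That gives 4 + 11 + 6 + 3 + 9 + 11 + 3 + 1 + 6 + 5 + 11 + 11 = 81 candies with no flavour reaching 12.
The next candy forces some flavour to 12, so 81 + 1 = 82.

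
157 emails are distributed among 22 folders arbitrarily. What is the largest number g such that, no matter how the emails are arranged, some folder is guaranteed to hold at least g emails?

8

The 22 folders are the holes and the 157 emails are the pigeons.
If every folder held at most 7 emails, the total would be at most 22 × 7 = 154, which is less than 157.
So some folder holds at least ⌈157/22⌉ = 8 emails.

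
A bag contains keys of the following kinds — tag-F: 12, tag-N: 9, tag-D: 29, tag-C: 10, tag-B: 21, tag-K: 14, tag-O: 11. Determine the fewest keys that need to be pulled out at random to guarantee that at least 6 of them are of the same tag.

36

The 7 tags are the holes; the keys drawn are the pigeons.
To avoid 6 of any one tag, the worst case takes at most 5 of each tag.
That gives 5 + 5 + 5 + 5 + 5 + 5 + 5 = 35 keys with no tag reaching 6.
The next key forces some tag to 6, so 35 + 1 = 36.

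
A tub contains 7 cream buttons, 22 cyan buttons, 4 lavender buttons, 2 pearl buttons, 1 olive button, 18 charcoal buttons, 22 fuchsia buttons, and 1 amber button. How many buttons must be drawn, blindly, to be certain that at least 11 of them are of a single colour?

An adversary could hand out at most 10 buttons per colour (5 colours run out sooner): 7 + 10 + 4 + 2 + 1 + 10 + 10 + 1 = 45 buttons and still no colour has 11.
By the pigeonhole principle, one more button lands in a colour already at 10, so 46 draws are enough and 45 are not.

46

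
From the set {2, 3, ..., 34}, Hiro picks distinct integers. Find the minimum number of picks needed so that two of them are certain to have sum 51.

25

Two chosen integers sum to 51 exactly when both halves of some pair {x, 51−x} with 17 ≤ x ≤ 51−x ≤ 34 are chosen — 9 such pairs.
The remaining 15 elements (those with no distinct partner in range) can never complete a 51-sum, so the worst case takes all of them and one from each pair: 15 + 9 = 24.
Pigeonhole: the 25th integer has to be the second member of some pair, so 24 + 1 = 25.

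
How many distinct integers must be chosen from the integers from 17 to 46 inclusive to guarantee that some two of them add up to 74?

Two chosen integers sum to 74 exactly when both halves of some pair {x, 74−x} with 28 ≤ x ≤ 74−x ≤ 46 are chosen — 9 such pairs.
The remaining 12 elements (those with no distinct partner in range) can never complete a 74-sum, so the worst case takes all of them and one from each pair: 12 + 9 = 21.
The 22nd integer has to be the second member of some pair, so 21 + 1 = 22.

22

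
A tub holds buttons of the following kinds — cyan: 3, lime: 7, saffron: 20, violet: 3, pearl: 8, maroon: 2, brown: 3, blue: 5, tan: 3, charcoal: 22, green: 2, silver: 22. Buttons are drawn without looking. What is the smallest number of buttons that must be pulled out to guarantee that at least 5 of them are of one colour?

The 12 colours are the holes; the buttons drawn are the pigeons.
To avoid 5 of any one colour, the worst case takes at most 4 of each colour, or every button of a colour that has fewer than 4.
That gives 3 + 4 + 4 + 3 + 4 + 2 + 3 + 4 + 3 + 4 + 2 + 4 = 40 buttons with no colour reaching 5.
The next button forces some colour to 5, so 40 + 1 = 41.

41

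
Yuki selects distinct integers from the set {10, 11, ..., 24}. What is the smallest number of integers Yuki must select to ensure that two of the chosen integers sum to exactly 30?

A set avoiding the sum 30 can contain at most one of each pair {x, 30−x}, plus the 5 elements whose complement lies outside the range or equal to its own complement.
The integers 15, …, 24 (10 of them) are such a set: any two sum to at least 15+16 = 31 > 30.
Any 11th integer completes one of the 5 pairs, so 11 choices force a sum of 30.

11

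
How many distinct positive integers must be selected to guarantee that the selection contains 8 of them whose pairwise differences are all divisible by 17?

Integers whose pairwise differences are multiples of 17 are exactly those sharing a remainder mod 17. The 17 residue classes mod 17 are the pigeonholes.
With 119 integers one could put 7 in each residue class and have no class reach 8.
The 120th integer pushes some class to 8, so 17·7 + 1 = 120.

120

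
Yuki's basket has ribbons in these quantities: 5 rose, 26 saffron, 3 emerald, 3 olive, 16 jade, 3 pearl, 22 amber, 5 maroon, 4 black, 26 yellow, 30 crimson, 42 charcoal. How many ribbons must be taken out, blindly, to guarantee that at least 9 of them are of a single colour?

Put each drawn ribbon into a box by colour. The largest draw with every box below 9 takes min(count, 8) from each colour; colours with fewer than 8 contribute all they have.
Σ min(cᵢ, 8) = 5 + 8 + 3 + 3 + 8 + 3 + 8 + 5 + 4 + 8 + 8 + 8 = 71.
Draw number 71 + 1 = 72 must push one box to 9.

72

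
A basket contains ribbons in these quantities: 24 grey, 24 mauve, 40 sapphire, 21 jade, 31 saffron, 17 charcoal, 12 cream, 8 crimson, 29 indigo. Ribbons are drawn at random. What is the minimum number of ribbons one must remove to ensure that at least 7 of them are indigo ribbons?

In the worst case for collecting indigo ribbons, every non-indigo ribbon comes out first.
There are 24 + 24 + 40 + 21 + 31 + 17 + 12 + 8 = 177 non-indigo ribbons altogether.
After those, each further ribbon must be indigo, so 177 + 7 = 184 draws guarantee 7 indigo ribbons.

184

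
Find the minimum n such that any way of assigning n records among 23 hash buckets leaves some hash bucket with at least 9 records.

185

With 184 records one could put exactly 8 in each of the 23 hash buckets, and no hash bucket would reach 9.
One more record must land in a hash bucket that already has 8, giving it 9.
So 23 × 8 + 1 = 185 records are required.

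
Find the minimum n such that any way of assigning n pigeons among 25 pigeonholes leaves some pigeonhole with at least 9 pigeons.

With 200 pigeons one could put exactly 8 in each of the 25 pigeonholes, and no pigeonhole would reach 9.
Pigeonhole: one more pigeon must land in a pigeonhole that already has 8, giving it 9.
So 25 × 8 + 1 = 201 pigeons are required.

201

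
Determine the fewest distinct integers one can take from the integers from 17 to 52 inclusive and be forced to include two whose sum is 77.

A set avoiding the sum 77 can contain at most one of each pair {x, 77−x}, plus the 8 elements whose complement lies outside the range.
The integers 17, …, 38 (22 of them) are such a set: any two sum to at least 17+18 = 35 and at most 37+38 = 75 < 77.
By the pigeonhole principle, any 23rd integer completes one of the 14 pairs, so 23 choices force a sum of 77.

23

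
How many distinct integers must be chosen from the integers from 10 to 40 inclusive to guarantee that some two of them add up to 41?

21

Two chosen integers sum to 41 exactly when both halves of some pair {x, 41−x} with 10 ≤ x ≤ 41−x ≤ 31 are chosen — 11 such pairs.
The remaining 9 elements (those with no distinct partner in range) can never complete a 41-sum, so the worst case takes all of them and one from each pair: 9 + 11 = 20.
The 21st integer has to be the second member of some pair, so 20 + 1 = 21.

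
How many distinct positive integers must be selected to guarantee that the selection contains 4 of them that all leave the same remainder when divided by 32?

97

The 32 residue classes mod 32 are the pigeonholes.
With 96 integers one could put 3 in each residue class and have no class reach 4.
The 97th integer pushes some class to 4, so 32·3 + 1 = 97.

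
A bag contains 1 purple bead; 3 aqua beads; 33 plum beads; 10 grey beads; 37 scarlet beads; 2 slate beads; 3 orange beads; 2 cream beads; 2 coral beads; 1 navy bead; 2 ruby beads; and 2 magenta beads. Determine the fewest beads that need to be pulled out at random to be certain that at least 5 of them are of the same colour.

31

Pigeonhole: put each drawn bead into a box by colour. The largest draw with every box below 5 takes min(count, 4) from each colour; colours with fewer than 4 contribute all they have.
Σ min(cᵢ, 4) = 1 + 3 + 4 + 4 + 4 + 2 + 3 + 2 + 2 + 1 + 2 + 2 = 30.
Draw number 30 + 1 = 31 must push one box to 5.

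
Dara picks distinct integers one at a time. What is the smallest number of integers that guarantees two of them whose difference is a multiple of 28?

29

Integers whose pairwise differences are multiples of 28 are exactly those sharing a remainder mod 28. The 28 residue classes mod 28 are the pigeonholes.
With 28 integers one could put 1 in each residue class and have no class reach 2.
The 29th integer pushes some class to 2, so 28·1 + 1 = 29.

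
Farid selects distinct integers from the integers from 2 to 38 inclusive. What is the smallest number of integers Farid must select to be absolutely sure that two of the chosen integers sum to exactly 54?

27

Two chosen integers sum to 54 exactly when both halves of some pair {x, 54−x} with 16 ≤ x ≤ 54−x ≤ 38 are chosen — 11 such pairs.
The remaining 15 elements (those with no distinct partner in range) can never complete a 54-sum, so the worst case takes all of them and one from each pair: 15 + 11 = 26.
The 27th integer has to be the second member of some pair, so 26 + 1 = 27.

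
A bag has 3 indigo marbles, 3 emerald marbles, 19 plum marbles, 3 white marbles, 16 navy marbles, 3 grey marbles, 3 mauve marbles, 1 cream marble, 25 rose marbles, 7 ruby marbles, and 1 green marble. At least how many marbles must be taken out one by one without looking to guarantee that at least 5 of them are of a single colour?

34

Put each drawn marble into a box by colour. The largest draw with every box below 5 takes min(count, 4) from each colour; colours with fewer than 4 contribute all they have.
Σ min(cᵢ, 4) = 3 + 3 + 4 + 3 + 4 + 3 + 3 + 1 + 4 + 4 + 1 = 33.
Draw number 33 + 1 = 34 must push one box to 5.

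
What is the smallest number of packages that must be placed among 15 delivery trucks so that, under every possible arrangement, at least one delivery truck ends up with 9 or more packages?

With 120 packages one could put exactly 8 in each of the 15 delivery trucks, and no delivery truck would reach 9.
One more package must land in a delivery truck that already has 8, giving it 9.
So 15 × 8 + 1 = 121 packages are required.

121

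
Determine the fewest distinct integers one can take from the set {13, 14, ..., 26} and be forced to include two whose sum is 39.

8

A set avoiding the sum 39 can contain at most one of each pair {x, 39−x}.
The integers 20, …, 26 (7 of them) are such a set: any two sum to at least 20+21 = 41 > 39.
Any 8th integer completes one of the 7 pairs, so 8 choices force a sum of 39.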